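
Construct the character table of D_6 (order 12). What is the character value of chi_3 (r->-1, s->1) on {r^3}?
Conjugacy classes: {e} of size 1, {r^3} of size 1, {r^1, r^5} of size 2, {r^2, r^4} of size 2, {s, sr^2, ...} of size 3, {sr, sr^3, ...} of size 3.
Character table:
  irrep \ class              {e} (size 1)  {r^3} (size 1)  {r^1, r^5} (size 2)  {r^2, r^4} (size 2)  {s, sr^2, ...} (size 3)  {sr, sr^3, ...} (size 3)
  chi_1 (triv)               1             1               1                    1                    1                        1                       
  chi_2 (sign: r->1, s->-1)  1             1               1                    1                    -1                       -1                      
  chi_3 (r->-1, s->1)        1             -1              -1                   1                    1                        -1                      
  chi_4 (r->-1, s->-1)       1             -1              -1                   1                    -1                       1                       
  chi_5 (2d, j=1)            2             -2              1                    -1                   0                        0                       
  chi_6 (2d, j=2)            2             2               -1                   -1                   0                        0                       

Spot check: chi_3 (r->-1, s->1) on {r^3} = -1.

Derivation: D_6 has order 2*6 = 12 with 6 conjugacy classes, hence 6 irreducibles. Sum of squared dims 1 + 1 + 1 + 1 + 4 + 4 = 12 = |G|. Linear characters come from the abelianisation; the 2-dimensional irreps have character r^k -> 2*cos(2*pi*j*k/6), reflections -> 0.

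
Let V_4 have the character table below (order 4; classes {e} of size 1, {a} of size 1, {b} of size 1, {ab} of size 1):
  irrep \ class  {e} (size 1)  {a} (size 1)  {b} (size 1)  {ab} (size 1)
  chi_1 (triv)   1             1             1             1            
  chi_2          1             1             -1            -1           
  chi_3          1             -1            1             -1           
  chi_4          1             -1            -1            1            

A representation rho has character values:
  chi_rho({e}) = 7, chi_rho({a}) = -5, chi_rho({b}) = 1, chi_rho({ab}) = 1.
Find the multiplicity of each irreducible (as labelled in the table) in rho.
Multiplicities: chi_1: 1, chi_2: 0, chi_3: 3, chi_4: 3.

Explanation: Use <chi_rho, chi> = (1/|G|) sum_C |C| * chi_rho(C) * conj(chi(C)) with |G| = 4 for each irreducible chi in the table:
  <chi_rho, chi_1> = (1/4)[1*(7)*conj(1) + 1*(-5)*conj(1) + 1*(1)*conj(1) + 1*(1)*conj(1)]
      = (1/4)[(7) + (-5) + (1) + (1)] = 4/4 = 1
  <chi_rho, chi_2> = (1/4)[1*(7)*conj(1) + 1*(-5)*conj(1) + 1*(1)*conj(-1) + 1*(1)*conj(-1)]
      = (1/4)[(7) + (-5) + (-1) + (-1)] = 0/4 = 0
  <chi_rho, chi_3> = (1/4)[1*(7)*conj(1) + 1*(-5)*conj(-1) + 1*(1)*conj(1) + 1*(1)*conj(-1)]
      = (1/4)[(7) + (5) + (1) + (-1)] = 12/4 = 3
  <chi_rho, chi_4> = (1/4)[1*(7)*conj(1) + 1*(-5)*conj(-1) + 1*(1)*conj(-1) + 1*(1)*conj(1)]
      = (1/4)[(7) + (5) + (-1) + (1)] = 12/4 = 3
Dimension check: dim(rho) = sum (mult * dim) = 1*1 + 0*1 + 3*1 + 3*1 = 7 = chi_rho(e) = 7.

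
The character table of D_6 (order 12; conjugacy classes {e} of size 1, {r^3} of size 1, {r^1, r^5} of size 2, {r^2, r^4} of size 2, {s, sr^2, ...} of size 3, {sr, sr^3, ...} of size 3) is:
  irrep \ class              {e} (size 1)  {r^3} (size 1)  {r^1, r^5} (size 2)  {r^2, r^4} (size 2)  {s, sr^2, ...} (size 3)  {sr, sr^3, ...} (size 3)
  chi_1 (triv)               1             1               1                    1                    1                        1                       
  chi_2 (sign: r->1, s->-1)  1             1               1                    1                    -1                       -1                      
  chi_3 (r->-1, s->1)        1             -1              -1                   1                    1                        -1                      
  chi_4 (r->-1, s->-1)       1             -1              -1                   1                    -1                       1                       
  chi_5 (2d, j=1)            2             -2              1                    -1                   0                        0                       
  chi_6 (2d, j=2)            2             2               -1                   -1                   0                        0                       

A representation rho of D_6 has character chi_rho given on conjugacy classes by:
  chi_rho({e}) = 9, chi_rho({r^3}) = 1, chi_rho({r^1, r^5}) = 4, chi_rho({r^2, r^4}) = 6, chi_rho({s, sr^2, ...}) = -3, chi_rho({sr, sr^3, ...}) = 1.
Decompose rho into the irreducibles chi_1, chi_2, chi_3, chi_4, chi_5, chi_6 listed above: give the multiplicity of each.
Multiplicities: chi_1: 2, chi_2: 3, chi_3: 0, chi_4: 2, chi_5: 1, chi_6: 0.

Justification: Use <chi_rho, chi> = (1/|G|) sum_C |C| * chi_rho(C) * conj(chi(C)) with |G| = 12 for each irreducible chi in the table:
  <chi_rho, chi_1> = (1/12)[1*(9)*conj(1) + 1*(1)*conj(1) + 2*(4)*conj(1) + 2*(6)*conj(1) + 3*(-3)*conj(1) + 3*(1)*conj(1)]
      = (1/12)[(9) + (1) + (8) + (12) + (-9) + (3)] = 24/12 = 2
  <chi_rho, chi_2> = (1/12)[1*(9)*conj(1) + 1*(1)*conj(1) + 2*(4)*conj(1) + 2*(6)*conj(1) + 3*(-3)*conj(-1) + 3*(1)*conj(-1)]
      = (1/12)[(9) + (1) + (8) + (12) + (9) + (-3)] = 36/12 = 3
  <chi_rho, chi_3> = (1/12)[1*(9)*conj(1) + 1*(1)*conj(-1) + 2*(4)*conj(-1) + 2*(6)*conj(1) + 3*(-3)*conj(1) + 3*(1)*conj(-1)]
      = (1/12)[(9) + (-1) + (-8) + (12) + (-9) + (-3)] = 0/12 = 0
  <chi_rho, chi_4> = (1/12)[1*(9)*conj(1) + 1*(1)*conj(-1) + 2*(4)*conj(-1) + 2*(6)*conj(1) + 3*(-3)*conj(-1) + 3*(1)*conj(1)]
      = (1/12)[(9) + (-1) + (-8) + (12) + (9) + (3)] = 24/12 = 2
  <chi_rho, chi_5> = (1/12)[1*(9)*conj(2) + 1*(1)*conj(-2) + 2*(4)*conj(1) + 2*(6)*conj(-1) + 3*(-3)*conj(0) + 3*(1)*conj(0)]
      = (1/12)[(18) + (-2) + (8) + (-12) + (0) + (0)] = 12/12 = 1
  <chi_rho, chi_6> = (1/12)[1*(9)*conj(2) + 1*(1)*conj(2) + 2*(4)*conj(-1) + 2*(6)*conj(-1) + 3*(-3)*conj(0) + 3*(1)*conj(0)]
      = (1/12)[(18) + (2) + (-8) + (-12) + (0) + (0)] = 0/12 = 0
Dimension check: dim(rho) = sum (mult * dim) = 2*1 + 3*1 + 0*1 + 2*1 + 1*2 + 0*2 = 9 = chi_rho(e) = 9.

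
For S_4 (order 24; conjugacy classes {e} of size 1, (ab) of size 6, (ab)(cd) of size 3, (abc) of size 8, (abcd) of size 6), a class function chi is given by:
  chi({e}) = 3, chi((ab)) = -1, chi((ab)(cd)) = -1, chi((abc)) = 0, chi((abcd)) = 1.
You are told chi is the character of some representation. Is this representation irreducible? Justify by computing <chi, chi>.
Irreducible: <chi, chi> = 1.

Why: <chi, chi> = (1/|G|) sum_C |C| * |chi(C)|^2 = (1/24)[1*|3|^2 + 6*|-1|^2 + 3*|-1|^2 + 8*|0|^2 + 6*|1|^2]
  = (1/24)[(9) + (6) + (3) + (0) + (6)] = 24/24 = 1.
A character is irreducible iff <chi, chi> = 1, so this representation is irreducible.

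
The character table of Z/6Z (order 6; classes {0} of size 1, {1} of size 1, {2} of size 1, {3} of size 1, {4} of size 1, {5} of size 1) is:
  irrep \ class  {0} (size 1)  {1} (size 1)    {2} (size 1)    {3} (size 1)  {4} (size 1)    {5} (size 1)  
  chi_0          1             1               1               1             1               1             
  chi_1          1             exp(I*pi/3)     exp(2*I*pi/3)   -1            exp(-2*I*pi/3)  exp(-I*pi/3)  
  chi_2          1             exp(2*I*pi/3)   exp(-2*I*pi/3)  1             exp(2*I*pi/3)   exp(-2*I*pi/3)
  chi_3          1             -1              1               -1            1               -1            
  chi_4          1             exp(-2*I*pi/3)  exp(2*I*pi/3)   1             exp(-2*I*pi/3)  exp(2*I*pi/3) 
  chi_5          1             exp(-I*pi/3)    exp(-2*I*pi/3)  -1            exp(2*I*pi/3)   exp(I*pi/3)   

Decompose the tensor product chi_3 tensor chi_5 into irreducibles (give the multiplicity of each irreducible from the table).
chi_3 tensor chi_5 = chi_2 (all other irreducibles have multiplicity 0).

Argument: The character of a tensor product is the pointwise product (chi_3 * chi_5)(C) = chi_3(C) * chi_5(C):
  {0}: (1)*(1), {1}: (-1)*(exp(-I*pi/3)), {2}: (1)*(exp(-2*I*pi/3)), {3}: (-1)*(-1), {4}: (1)*(exp(2*I*pi/3)), {5}: (-1)*(exp(I*pi/3))
so (chi_3 * chi_5) takes values
  {0} -> 1, {1} -> -exp(-I*pi/3), {2} -> exp(-2*I*pi/3), {3} -> 1, {4} -> exp(2*I*pi/3), {5} -> -exp(I*pi/3).
Now take the inner product of this character with each irreducible chi from the table, <chi_3*chi_5, chi> = (1/6) sum_C |C| (chi_3*chi_5)(C) conj(chi(C)):
  <chi_3*chi_5, chi_0> = (1/6)[1*(1)*conj(1) + 1*(-exp(-I*pi/3))*conj(1) + 1*(exp(-2*I*pi/3))*conj(1) + 1*(1)*conj(1) + 1*(exp(2*I*pi/3))*conj(1) + 1*(-exp(I*pi/3))*conj(1)]
      = (1/6)[(1) + (-exp(-I*pi/3)) + (exp(-2*I*pi/3)) + (1) + (exp(2*I*pi/3)) + (-exp(I*pi/3))] = 0/6 = 0
  <chi_3*chi_5, chi_1> = (1/6)[1*(1)*conj(1) + 1*(-exp(-I*pi/3))*conj(exp(I*pi/3)) + 1*(exp(-2*I*pi/3))*conj(exp(2*I*pi/3)) + 1*(1)*conj(-1) + 1*(exp(2*I*pi/3))*conj(exp(-2*I*pi/3)) + 1*(-exp(I*pi/3))*conj(exp(-I*pi/3))]
      = (1/6)[(1) + (-exp(-2*I*pi/3)) + (exp(2*I*pi/3)) + (-1) + (exp(-2*I*pi/3)) + (-exp(2*I*pi/3))] = 0/6 = 0
  <chi_3*chi_5, chi_2> = (1/6)[1*(1)*conj(1) + 1*(-exp(-I*pi/3))*conj(exp(2*I*pi/3)) + 1*(exp(-2*I*pi/3))*conj(exp(-2*I*pi/3)) + 1*(1)*conj(1) + 1*(exp(2*I*pi/3))*conj(exp(2*I*pi/3)) + 1*(-exp(I*pi/3))*conj(exp(-2*I*pi/3))]
      = (1/6)[(1) + (1) + (1) + (1) + (1) + (1)] = 6/6 = 1
  <chi_3*chi_5, chi_3> = (1/6)[1*(1)*conj(1) + 1*(-exp(-I*pi/3))*conj(-1) + 1*(exp(-2*I*pi/3))*conj(1) + 1*(1)*conj(-1) + 1*(exp(2*I*pi/3))*conj(1) + 1*(-exp(I*pi/3))*conj(-1)]
      = (1/6)[(1) + (exp(-I*pi/3)) + (exp(-2*I*pi/3)) + (-1) + (exp(2*I*pi/3)) + (exp(I*pi/3))] = 0/6 = 0
  <chi_3*chi_5, chi_4> = (1/6)[1*(1)*conj(1) + 1*(-exp(-I*pi/3))*conj(exp(-2*I*pi/3)) + 1*(exp(-2*I*pi/3))*conj(exp(2*I*pi/3)) + 1*(1)*conj(1) + 1*(exp(2*I*pi/3))*conj(exp(-2*I*pi/3)) + 1*(-exp(I*pi/3))*conj(exp(2*I*pi/3))]
      = (1/6)[(1) + (-exp(I*pi/3)) + (exp(2*I*pi/3)) + (1) + (exp(-2*I*pi/3)) + (-exp(-I*pi/3))] = 0/6 = 0
  <chi_3*chi_5, chi_5> = (1/6)[1*(1)*conj(1) + 1*(-exp(-I*pi/3))*conj(exp(-I*pi/3)) + 1*(exp(-2*I*pi/3))*conj(exp(-2*I*pi/3)) + 1*(1)*conj(-1) + 1*(exp(2*I*pi/3))*conj(exp(2*I*pi/3)) + 1*(-exp(I*pi/3))*conj(exp(I*pi/3))]
      = (1/6)[(1) + (-1) + (1) + (-1) + (1) + (-1)] = 0/6 = 0
(Exp terms are combined using exp(i*s)*conj(exp(i*t)) = exp(i*(s-t)), and sums of them are collapsed using the identity that for every m > 1 the m distinct m-th roots of unity sum to 0, e.g. 1 + exp(2*I*pi/3) + exp(-2*I*pi/3) = 0.)
Hence the multiplicities are chi_2: 1. Dimension check: dim(chi_3)*dim(chi_5) = 1*1 = 1 and sum (mult * dim) = 1*1 = 1.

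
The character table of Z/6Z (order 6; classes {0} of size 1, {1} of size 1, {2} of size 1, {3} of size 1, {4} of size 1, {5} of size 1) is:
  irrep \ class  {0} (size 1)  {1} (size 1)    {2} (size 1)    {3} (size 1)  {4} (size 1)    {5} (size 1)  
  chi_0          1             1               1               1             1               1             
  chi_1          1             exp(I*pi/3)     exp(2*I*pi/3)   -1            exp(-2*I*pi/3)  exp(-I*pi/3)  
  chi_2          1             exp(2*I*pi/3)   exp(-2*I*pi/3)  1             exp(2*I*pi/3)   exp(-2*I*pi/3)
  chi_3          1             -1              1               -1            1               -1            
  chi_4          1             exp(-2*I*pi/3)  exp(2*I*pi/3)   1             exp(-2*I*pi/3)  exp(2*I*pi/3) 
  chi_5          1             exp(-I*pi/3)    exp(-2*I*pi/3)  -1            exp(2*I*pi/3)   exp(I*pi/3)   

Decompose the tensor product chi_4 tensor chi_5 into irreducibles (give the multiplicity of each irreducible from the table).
chi_4 tensor chi_5 = chi_3 (all other irreducibles have multiplicity 0).

Why: The character of a tensor product is the pointwise product (chi_4 * chi_5)(C) = chi_4(C) * chi_5(C):
  {0}: (1)*(1), {1}: (exp(-2*I*pi/3))*(exp(-I*pi/3)), {2}: (exp(2*I*pi/3))*(exp(-2*I*pi/3)), {3}: (1)*(-1), {4}: (exp(-2*I*pi/3))*(exp(2*I*pi/3)), {5}: (exp(2*I*pi/3))*(exp(I*pi/3))
so (chi_4 * chi_5) takes values
  {0} -> 1, {1} -> -1, {2} -> 1, {3} -> -1, {4} -> 1, {5} -> -1.
Now take the inner product of this character with each irreducible chi from the table, <chi_4*chi_5, chi> = (1/6) sum_C |C| (chi_4*chi_5)(C) conj(chi(C)):
  <chi_4*chi_5, chi_0> = (1/6)[1*(1)*conj(1) + 1*(-1)*conj(1) + 1*(1)*conj(1) + 1*(-1)*conj(1) + 1*(1)*conj(1) + 1*(-1)*conj(1)]
      = (1/6)[(1) + (-1) + (1) + (-1) + (1) + (-1)] = 0/6 = 0
  <chi_4*chi_5, chi_1> = (1/6)[1*(1)*conj(1) + 1*(-1)*conj(exp(I*pi/3)) + 1*(1)*conj(exp(2*I*pi/3)) + 1*(-1)*conj(-1) + 1*(1)*conj(exp(-2*I*pi/3)) + 1*(-1)*conj(exp(-I*pi/3))]
      = (1/6)[(1) + (-exp(-I*pi/3)) + (exp(-2*I*pi/3)) + (1) + (exp(2*I*pi/3)) + (-exp(I*pi/3))] = 0/6 = 0
  <chi_4*chi_5, chi_2> = (1/6)[1*(1)*conj(1) + 1*(-1)*conj(exp(2*I*pi/3)) + 1*(1)*conj(exp(-2*I*pi/3)) + 1*(-1)*conj(1) + 1*(1)*conj(exp(2*I*pi/3)) + 1*(-1)*conj(exp(-2*I*pi/3))]
      = (1/6)[(1) + (-exp(-2*I*pi/3)) + (exp(2*I*pi/3)) + (-1) + (exp(-2*I*pi/3)) + (-exp(2*I*pi/3))] = 0/6 = 0
  <chi_4*chi_5, chi_3> = (1/6)[1*(1)*conj(1) + 1*(-1)*conj(-1) + 1*(1)*conj(1) + 1*(-1)*conj(-1) + 1*(1)*conj(1) + 1*(-1)*conj(-1)]
      = (1/6)[(1) + (1) + (1) + (1) + (1) + (1)] = 6/6 = 1
  <chi_4*chi_5, chi_4> = (1/6)[1*(1)*conj(1) + 1*(-1)*conj(exp(-2*I*pi/3)) + 1*(1)*conj(exp(2*I*pi/3)) + 1*(-1)*conj(1) + 1*(1)*conj(exp(-2*I*pi/3)) + 1*(-1)*conj(exp(2*I*pi/3))]
      = (1/6)[(1) + (-exp(2*I*pi/3)) + (exp(-2*I*pi/3)) + (-1) + (exp(2*I*pi/3)) + (-exp(-2*I*pi/3))] = 0/6 = 0
  <chi_4*chi_5, chi_5> = (1/6)[1*(1)*conj(1) + 1*(-1)*conj(exp(-I*pi/3)) + 1*(1)*conj(exp(-2*I*pi/3)) + 1*(-1)*conj(-1) + 1*(1)*conj(exp(2*I*pi/3)) + 1*(-1)*conj(exp(I*pi/3))]
      = (1/6)[(1) + (-exp(I*pi/3)) + (exp(2*I*pi/3)) + (1) + (exp(-2*I*pi/3)) + (-exp(-I*pi/3))] = 0/6 = 0
(Exp terms are combined using exp(i*s)*conj(exp(i*t)) = exp(i*(s-t)), and sums of them are collapsed using the identity that for every m > 1 the m distinct m-th roots of unity sum to 0, e.g. 1 + exp(2*I*pi/3) + exp(-2*I*pi/3) = 0.)
Hence the multiplicities are chi_3: 1. Dimension check: dim(chi_4)*dim(chi_5) = 1*1 = 1 and sum (mult * dim) = 1*1 = 1.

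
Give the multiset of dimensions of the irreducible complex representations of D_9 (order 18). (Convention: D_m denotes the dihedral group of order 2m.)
Dimensions: 1, 1, 2, 2, 2, 2

Why: There are 6 irreducibles (= number of conjugacy classes). Their dimensions d_i satisfy sum d_i^2 = |G| = 18: 1 + 1 + 4 + 4 + 4 + 4 = 18.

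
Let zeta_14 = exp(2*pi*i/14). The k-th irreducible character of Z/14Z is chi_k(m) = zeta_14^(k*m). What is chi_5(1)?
chi_5(1) = zeta_14^5 = exp(5*I*pi/7)

Why: chi_5(1) = zeta_14^(5*1) = zeta_14^5. Since zeta_14^14 = 1, this equals zeta_14^5 = exp(2*pi*i*5/14) = exp(5*I*pi/7).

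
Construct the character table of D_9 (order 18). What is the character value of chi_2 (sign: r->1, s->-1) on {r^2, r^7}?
Conjugacy classes: {e} of size 1, {r^1, r^8} of size 2, {r^2, r^7} of size 2, {r^3, r^6} of size 2, {r^4, r^5} of size 2, {s, sr, ..., sr^8} of size 9.
Character table:
  irrep \ class              {e} (size 1)  {r^1, r^8} (size 2)  {r^2, r^7} (size 2)  {r^3, r^6} (size 2)  {r^4, r^5} (size 2)  {s, sr, ..., sr^8} (size 9)
  chi_1 (triv)               1             1                    1                    1                    1                    1                          
  chi_2 (sign: r->1, s->-1)  1             1                    1                    1                    1                    -1                         
  chi_3 (2d, j=1)            2             2*cos(2*pi/9)        2*cos(4*pi/9)        -1                   -2*cos(pi/9)         0                          
  chi_4 (2d, j=2)            2             2*cos(4*pi/9)        -2*cos(pi/9)         -1                   2*cos(2*pi/9)        0                          
  chi_5 (2d, j=3)            2             -1                   -1                   2                    -1                   0                          
  chi_6 (2d, j=4)            2             -2*cos(pi/9)         2*cos(2*pi/9)        -1                   2*cos(4*pi/9)        0                          

Spot check: chi_2 (sign: r->1, s->-1) on {r^2, r^7} = 1.

Working: D_9 has order 2*9 = 18 with 6 conjugacy classes, hence 6 irreducibles. Sum of squared dims 1 + 1 + 4 + 4 + 4 + 4 = 18 = |G|. Linear characters come from the abelianisation; the 2-dimensional irreps have character r^k -> 2*cos(2*pi*j*k/9), reflections -> 0.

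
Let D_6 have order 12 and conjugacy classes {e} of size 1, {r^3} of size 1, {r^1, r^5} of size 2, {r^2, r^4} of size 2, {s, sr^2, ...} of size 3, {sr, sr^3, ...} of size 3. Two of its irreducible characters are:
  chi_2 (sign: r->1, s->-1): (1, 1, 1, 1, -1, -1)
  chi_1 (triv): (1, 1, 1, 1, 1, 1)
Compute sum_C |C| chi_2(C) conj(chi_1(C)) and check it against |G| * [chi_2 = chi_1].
Sum = 0; so <chi_2, chi_1> = 0 (distinct irreducibles are orthogonal).

Explanation: Compute term by term over conjugacy classes (|C| * chi_2(C) * conj(chi_1(C))):
  1*(1)*conj(1) + 1*(1)*conj(1) + 2*(1)*conj(1) + 2*(1)*conj(1) + 3*(-1)*conj(1) + 3*(-1)*conj(1)
  = (1) + (1) + (2) + (2) + (-3) + (-3)
  = 0.
Dividing by |G| = 12 gives 0/12 = 0, matching the row-orthogonality relation <chi_2, chi_1> = [chi_2 = chi_1].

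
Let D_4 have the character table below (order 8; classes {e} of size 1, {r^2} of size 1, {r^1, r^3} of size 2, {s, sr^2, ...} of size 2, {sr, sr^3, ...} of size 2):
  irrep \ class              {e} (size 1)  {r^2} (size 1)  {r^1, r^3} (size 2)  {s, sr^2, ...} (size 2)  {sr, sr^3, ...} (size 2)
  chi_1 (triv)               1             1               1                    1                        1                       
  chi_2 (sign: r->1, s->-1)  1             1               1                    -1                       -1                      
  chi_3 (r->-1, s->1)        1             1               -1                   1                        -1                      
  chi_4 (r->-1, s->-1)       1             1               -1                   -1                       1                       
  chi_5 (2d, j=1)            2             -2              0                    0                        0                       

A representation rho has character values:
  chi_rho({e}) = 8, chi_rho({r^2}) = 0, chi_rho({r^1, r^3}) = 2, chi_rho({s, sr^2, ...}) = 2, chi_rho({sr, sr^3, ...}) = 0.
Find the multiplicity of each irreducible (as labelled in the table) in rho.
Multiplicities: chi_1: 2, chi_2: 1, chi_3: 1, chi_4: 0, chi_5: 2.

Solution. Use <chi_rho, chi> = (1/|G|) sum_C |C| * chi_rho(C) * conj(chi(C)) with |G| = 8 for each irreducible chi in the table:
  <chi_rho, chi_1> = (1/8)[1*(8)*conj(1) + 1*(0)*conj(1) + 2*(2)*conj(1) + 2*(2)*conj(1) + 2*(0)*conj(1)]
      = (1/8)[(8) + (0) + (4) + (4) + (0)] = 16/8 = 2
  <chi_rho, chi_2> = (1/8)[1*(8)*conj(1) + 1*(0)*conj(1) + 2*(2)*conj(1) + 2*(2)*conj(-1) + 2*(0)*conj(-1)]
      = (1/8)[(8) + (0) + (4) + (-4) + (0)] = 8/8 = 1
  <chi_rho, chi_3> = (1/8)[1*(8)*conj(1) + 1*(0)*conj(1) + 2*(2)*conj(-1) + 2*(2)*conj(1) + 2*(0)*conj(-1)]
      = (1/8)[(8) + (0) + (-4) + (4) + (0)] = 8/8 = 1
  <chi_rho, chi_4> = (1/8)[1*(8)*conj(1) + 1*(0)*conj(1) + 2*(2)*conj(-1) + 2*(2)*conj(-1) + 2*(0)*conj(1)]
      = (1/8)[(8) + (0) + (-4) + (-4) + (0)] = 0/8 = 0
  <chi_rho, chi_5> = (1/8)[1*(8)*conj(2) + 1*(0)*conj(-2) + 2*(2)*conj(0) + 2*(2)*conj(0) + 2*(0)*conj(0)]
      = (1/8)[(16) + (0) + (0) + (0) + (0)] = 16/8 = 2
Dimension check: dim(rho) = sum (mult * dim) = 2*1 + 1*1 + 1*1 + 0*1 + 2*2 = 8 = chi_rho(e) = 8.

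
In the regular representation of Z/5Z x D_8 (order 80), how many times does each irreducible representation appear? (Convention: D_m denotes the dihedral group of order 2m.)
Each irreducible V_i of dimension d_i appears with multiplicity d_i, i.e. rho_reg = (direct sum over all irreducibles V_i) d_i V_i. The irreducible dimensions for Z/5Z x D_8 are 1, 1, 1, 1, 1, 1, 1, 1, 1, 1, 1, 1, 1, 1, 1, 1, 1, 1, 1, 1, 2, 2, 2, 2, 2, 2, 2, 2, 2, 2, 2, 2, 2, 2, 2: 20 irreducibles of dimension 1, each with multiplicity 1; 15 irreducibles of dimension 2, each with multiplicity 2. Total dimension 20*1*1 + 15*2*2 = 80 = |G|.

Argument: General theorem: in the regular representation of a finite group G, each irreducible appears with multiplicity equal to its dimension. Check: dim(rho_reg) = sum d_i^2 = 1 + 1 + 1 + 1 + 1 + 1 + 1 + 1 + 1 + 1 + 1 + 1 + 1 + 1 + 1 + 1 + 1 + 1 + 1 + 1 + 4 + 4 + 4 + 4 + 4 + 4 + 4 + 4 + 4 + 4 + 4 + 4 + 4 + 4 + 4 = 80 = |G|.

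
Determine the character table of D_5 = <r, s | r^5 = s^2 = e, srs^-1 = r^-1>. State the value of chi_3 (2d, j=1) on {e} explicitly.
Conjugacy classes: {e} of size 1, {r^1, r^4} of size 2, {r^2, r^3} of size 2, {s, sr, ..., sr^4} of size 5.
Character table:
  irrep \ class              {e} (size 1)  {r^1, r^4} (size 2)  {r^2, r^3} (size 2)  {s, sr, ..., sr^4} (size 5)
  chi_1 (triv)               1             1                    1                    1                          
  chi_2 (sign: r->1, s->-1)  1             1                    1                    -1                         
  chi_3 (2d, j=1)            2             -1/2 + sqrt(5)/2     -sqrt(5)/2 - 1/2     0                          
  chi_4 (2d, j=2)            2             -sqrt(5)/2 - 1/2     -1/2 + sqrt(5)/2     0                          

Spot check: chi_3 (2d, j=1) on {e} = 2.

Reasoning: D_5 has order 2*5 = 10 with 4 conjugacy classes, hence 4 irreducibles. Sum of squared dims 1 + 1 + 4 + 4 = 10 = |G|. Linear characters come from the abelianisation; the 2-dimensional irreps have character r^k -> 2*cos(2*pi*j*k/5), reflections -> 0.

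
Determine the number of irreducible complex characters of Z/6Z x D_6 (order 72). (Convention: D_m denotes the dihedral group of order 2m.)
36

Explanation: The number of irreducible complex representations of a finite group equals its number of conjugacy classes. For a direct product, #classes(G x H) = #classes(G) * #classes(H). Z/6Z has 6 classes (abelian), D_6 has 6 classes, so 6 * 6 = 36, so Z/6Z x D_6 (order 72) has exactly 36 irreducible complex representations.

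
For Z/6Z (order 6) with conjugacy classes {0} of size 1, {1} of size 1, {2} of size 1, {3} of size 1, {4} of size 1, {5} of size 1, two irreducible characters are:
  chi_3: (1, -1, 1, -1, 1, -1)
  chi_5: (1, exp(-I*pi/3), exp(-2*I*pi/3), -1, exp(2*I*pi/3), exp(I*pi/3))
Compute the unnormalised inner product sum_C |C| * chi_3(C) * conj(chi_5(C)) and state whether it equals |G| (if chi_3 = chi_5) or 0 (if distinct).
Sum = 0; so <chi_3, chi_5> = 0 (distinct irreducibles are orthogonal).

Proof sketch: Compute term by term over conjugacy classes (|C| * chi_3(C) * conj(chi_5(C))):
  1*(1)*conj(1) + 1*(-1)*conj(exp(-I*pi/3)) + 1*(1)*conj(exp(-2*I*pi/3)) + 1*(-1)*conj(-1) + 1*(1)*conj(exp(2*I*pi/3)) + 1*(-1)*conj(exp(I*pi/3))
  = (1) + (-exp(I*pi/3)) + (exp(2*I*pi/3)) + (1) + (exp(-2*I*pi/3)) + (-exp(-I*pi/3))
  = 0.
(Exp terms are combined using exp(i*s)*conj(exp(i*t)) = exp(i*(s-t)), and sums of them are collapsed using the identity that for every m > 1 the m distinct m-th roots of unity sum to 0, e.g. 1 + exp(2*I*pi/3) + exp(-2*I*pi/3) = 0.)
Dividing by |G| = 6 gives 0/6 = 0, matching the row-orthogonality relation <chi_3, chi_5> = [chi_3 = chi_5].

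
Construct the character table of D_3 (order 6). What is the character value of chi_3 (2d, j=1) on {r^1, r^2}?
Conjugacy classes: {e} of size 1, {r^1, r^2} of size 2, {s, sr, ..., sr^2} of size 3.
Character table:
  irrep \ class              {e} (size 1)  {r^1, r^2} (size 2)  {s, sr, ..., sr^2} (size 3)
  chi_1 (triv)               1             1                    1                          
  chi_2 (sign: r->1, s->-1)  1             1                    -1                         
  chi_3 (2d, j=1)            2             -1                   0                          

Spot check: chi_3 (2d, j=1) on {r^1, r^2} = -1.

Proof sketch: D_3 has order 2*3 = 6 with 3 conjugacy classes, hence 3 irreducibles. Sum of squared dims 1 + 1 + 4 = 6 = |G|. Linear characters come from the abelianisation; the 2-dimensional irreps have character r^k -> 2*cos(2*pi*j*k/3), reflections -> 0.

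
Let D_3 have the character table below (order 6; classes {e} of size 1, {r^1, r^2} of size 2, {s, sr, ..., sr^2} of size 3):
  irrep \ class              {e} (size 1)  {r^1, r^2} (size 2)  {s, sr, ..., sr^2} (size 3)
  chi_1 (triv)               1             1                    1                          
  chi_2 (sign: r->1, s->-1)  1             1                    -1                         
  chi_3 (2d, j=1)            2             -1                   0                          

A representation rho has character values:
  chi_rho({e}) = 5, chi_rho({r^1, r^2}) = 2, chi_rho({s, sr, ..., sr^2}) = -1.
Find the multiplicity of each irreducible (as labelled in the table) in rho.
Multiplicities: chi_1: 1, chi_2: 2, chi_3: 1.

Argument: Use <chi_rho, chi> = (1/|G|) sum_C |C| * chi_rho(C) * conj(chi(C)) with |G| = 6 for each irreducible chi in the table:
  <chi_rho, chi_1> = (1/6)[1*(5)*conj(1) + 2*(2)*conj(1) + 3*(-1)*conj(1)]
      = (1/6)[(5) + (4) + (-3)] = 6/6 = 1
  <chi_rho, chi_2> = (1/6)[1*(5)*conj(1) + 2*(2)*conj(1) + 3*(-1)*conj(-1)]
      = (1/6)[(5) + (4) + (3)] = 12/6 = 2
  <chi_rho, chi_3> = (1/6)[1*(5)*conj(2) + 2*(2)*conj(-1) + 3*(-1)*conj(0)]
      = (1/6)[(10) + (-4) + (0)] = 6/6 = 1
Dimension check: dim(rho) = sum (mult * dim) = 1*1 + 2*1 + 1*2 = 5 = chi_rho(e) = 5.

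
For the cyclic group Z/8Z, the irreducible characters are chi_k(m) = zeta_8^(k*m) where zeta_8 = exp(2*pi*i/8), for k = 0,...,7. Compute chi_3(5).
chi_3(5) = zeta_8^15 = exp(-I*pi/4)

Details: chi_3(5) = zeta_8^(3*5) = zeta_8^15. Since zeta_8^8 = 1, this equals zeta_8^7 = exp(2*pi*i*7/8) = exp(-I*pi/4).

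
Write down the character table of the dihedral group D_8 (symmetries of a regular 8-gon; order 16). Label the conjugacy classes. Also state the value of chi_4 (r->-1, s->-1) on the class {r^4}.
Conjugacy classes: {e} of size 1, {r^4} of size 1, {r^1, r^7} of size 2, {r^2, r^6} of size 2, {r^3, r^5} of size 2, {s, sr^2, ...} of size 4, {sr, sr^3, ...} of size 4.
Character table:
  irrep \ class              {e} (size 1)  {r^4} (size 1)  {r^1, r^7} (size 2)  {r^2, r^6} (size 2)  {r^3, r^5} (size 2)  {s, sr^2, ...} (size 4)  {sr, sr^3, ...} (size 4)
  chi_1 (triv)               1             1               1                    1                    1                    1                        1                       
  chi_2 (sign: r->1, s->-1)  1             1               1                    1                    1                    -1                       -1                      
  chi_3 (r->-1, s->1)        1             1               -1                   1                    -1                   1                        -1                      
  chi_4 (r->-1, s->-1)       1             1               -1                   1                    -1                   -1                       1                       
  chi_5 (2d, j=1)            2             -2              sqrt(2)              0                    -sqrt(2)             0                        0                       
  chi_6 (2d, j=2)            2             2               0                    -2                   0                    0                        0                       
  chi_7 (2d, j=3)            2             -2              -sqrt(2)             0                    sqrt(2)              0                        0                       

Spot check: chi_4 (r->-1, s->-1) on {r^4} = 1.

Details: D_8 has order 2*8 = 16 with 7 conjugacy classes, hence 7 irreducibles. Sum of squared dims 1 + 1 + 1 + 1 + 4 + 4 + 4 = 16 = |G|. Linear characters come from the abelianisation; the 2-dimensional irreps have character r^k -> 2*cos(2*pi*j*k/8), reflections -> 0.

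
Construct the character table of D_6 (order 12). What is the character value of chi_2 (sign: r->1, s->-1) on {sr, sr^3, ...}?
Conjugacy classes: {e} of size 1, {r^3} of size 1, {r^1, r^5} of size 2, {r^2, r^4} of size 2, {s, sr^2, ...} of size 3, {sr, sr^3, ...} of size 3.
Character table:
  irrep \ class              {e} (size 1)  {r^3} (size 1)  {r^1, r^5} (size 2)  {r^2, r^4} (size 2)  {s, sr^2, ...} (size 3)  {sr, sr^3, ...} (size 3)
  chi_1 (triv)               1             1               1                    1                    1                        1                       
  chi_2 (sign: r->1, s->-1)  1             1               1                    1                    -1                       -1                      
  chi_3 (r->-1, s->1)        1             -1              -1                   1                    1                        -1                      
  chi_4 (r->-1, s->-1)       1             -1              -1                   1                    -1                       1                       
  chi_5 (2d, j=1)            2             -2              1                    -1                   0                        0                       
  chi_6 (2d, j=2)            2             2               -1                   -1                   0                        0                       

Spot check: chi_2 (sign: r->1, s->-1) on {sr, sr^3, ...} = -1.

Proof sketch: D_6 has order 2*6 = 12 with 6 conjugacy classes, hence 6 irreducibles. Sum of squared dims 1 + 1 + 1 + 1 + 4 + 4 = 12 = |G|. Linear characters come from the abelianisation; the 2-dimensional irreps have character r^k -> 2*cos(2*pi*j*k/6), reflections -> 0.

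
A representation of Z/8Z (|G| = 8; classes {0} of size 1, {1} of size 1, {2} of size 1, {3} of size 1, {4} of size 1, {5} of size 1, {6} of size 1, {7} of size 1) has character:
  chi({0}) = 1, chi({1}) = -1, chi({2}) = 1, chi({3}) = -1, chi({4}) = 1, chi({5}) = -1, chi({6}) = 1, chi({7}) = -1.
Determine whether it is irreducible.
Irreducible: <chi, chi> = 1.

Details: <chi, chi> = (1/|G|) sum_C |C| * |chi(C)|^2 = (1/8)[1*|1|^2 + 1*|-1|^2 + 1*|1|^2 + 1*|-1|^2 + 1*|1|^2 + 1*|-1|^2 + 1*|1|^2 + 1*|-1|^2]
  = (1/8)[(1) + (1) + (1) + (1) + (1) + (1) + (1) + (1)] = 8/8 = 1.
(Exp terms are combined using exp(i*s)*conj(exp(i*t)) = exp(i*(s-t)), and sums of them are collapsed using the identity that for every m > 1 the m distinct m-th roots of unity sum to 0, e.g. 1 + exp(2*I*pi/3) + exp(-2*I*pi/3) = 0.)
A character is irreducible iff <chi, chi> = 1, so this representation is irreducible.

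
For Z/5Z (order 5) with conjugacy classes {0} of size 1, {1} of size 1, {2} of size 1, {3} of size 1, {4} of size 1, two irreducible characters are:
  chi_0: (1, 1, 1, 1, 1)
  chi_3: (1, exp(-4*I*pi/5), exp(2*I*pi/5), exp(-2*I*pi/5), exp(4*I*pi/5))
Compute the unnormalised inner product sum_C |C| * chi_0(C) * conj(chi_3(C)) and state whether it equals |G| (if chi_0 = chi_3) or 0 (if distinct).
Sum = 0; so <chi_0, chi_3> = 0 (distinct irreducibles are orthogonal).

Derivation: Compute term by term over conjugacy classes (|C| * chi_0(C) * conj(chi_3(C))):
  1*(1)*conj(1) + 1*(1)*conj(exp(-4*I*pi/5)) + 1*(1)*conj(exp(2*I*pi/5)) + 1*(1)*conj(exp(-2*I*pi/5)) + 1*(1)*conj(exp(4*I*pi/5))
  = (1) + (exp(4*I*pi/5)) + (exp(-2*I*pi/5)) + (exp(2*I*pi/5)) + (exp(-4*I*pi/5))
  = 0.
(Exp terms are combined using exp(i*s)*conj(exp(i*t)) = exp(i*(s-t)), and sums of them are collapsed using the identity that for every m > 1 the m distinct m-th roots of unity sum to 0, e.g. 1 + exp(2*I*pi/3) + exp(-2*I*pi/3) = 0.)
Dividing by |G| = 5 gives 0/5 = 0, matching the row-orthogonality relation <chi_0, chi_3> = [chi_0 = chi_3].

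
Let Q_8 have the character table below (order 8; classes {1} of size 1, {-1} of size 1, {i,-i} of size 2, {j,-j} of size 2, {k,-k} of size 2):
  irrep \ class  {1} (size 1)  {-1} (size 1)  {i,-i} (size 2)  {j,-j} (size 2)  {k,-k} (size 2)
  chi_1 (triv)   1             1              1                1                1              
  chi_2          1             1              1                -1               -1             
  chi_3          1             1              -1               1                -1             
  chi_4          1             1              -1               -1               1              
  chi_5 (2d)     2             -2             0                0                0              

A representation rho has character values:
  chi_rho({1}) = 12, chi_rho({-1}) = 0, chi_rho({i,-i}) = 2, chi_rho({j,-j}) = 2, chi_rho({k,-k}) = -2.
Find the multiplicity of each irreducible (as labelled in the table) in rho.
Multiplicities: chi_1: 2, chi_2: 2, chi_3: 2, chi_4: 0, chi_5: 3.

Derivation: Use <chi_rho, chi> = (1/|G|) sum_C |C| * chi_rho(C) * conj(chi(C)) with |G| = 8 for each irreducible chi in the table:
  <chi_rho, chi_1> = (1/8)[1*(12)*conj(1) + 1*(0)*conj(1) + 2*(2)*conj(1) + 2*(2)*conj(1) + 2*(-2)*conj(1)]
      = (1/8)[(12) + (0) + (4) + (4) + (-4)] = 16/8 = 2
  <chi_rho, chi_2> = (1/8)[1*(12)*conj(1) + 1*(0)*conj(1) + 2*(2)*conj(1) + 2*(2)*conj(-1) + 2*(-2)*conj(-1)]
      = (1/8)[(12) + (0) + (4) + (-4) + (4)] = 16/8 = 2
  <chi_rho, chi_3> = (1/8)[1*(12)*conj(1) + 1*(0)*conj(1) + 2*(2)*conj(-1) + 2*(2)*conj(1) + 2*(-2)*conj(-1)]
      = (1/8)[(12) + (0) + (-4) + (4) + (4)] = 16/8 = 2
  <chi_rho, chi_4> = (1/8)[1*(12)*conj(1) + 1*(0)*conj(1) + 2*(2)*conj(-1) + 2*(2)*conj(-1) + 2*(-2)*conj(1)]
      = (1/8)[(12) + (0) + (-4) + (-4) + (-4)] = 0/8 = 0
  <chi_rho, chi_5> = (1/8)[1*(12)*conj(2) + 1*(0)*conj(-2) + 2*(2)*conj(0) + 2*(2)*conj(0) + 2*(-2)*conj(0)]
      = (1/8)[(24) + (0) + (0) + (0) + (0)] = 24/8 = 3
Dimension check: dim(rho) = sum (mult * dim) = 2*1 + 2*1 + 2*1 + 0*1 + 3*2 = 12 = chi_rho(e) = 12.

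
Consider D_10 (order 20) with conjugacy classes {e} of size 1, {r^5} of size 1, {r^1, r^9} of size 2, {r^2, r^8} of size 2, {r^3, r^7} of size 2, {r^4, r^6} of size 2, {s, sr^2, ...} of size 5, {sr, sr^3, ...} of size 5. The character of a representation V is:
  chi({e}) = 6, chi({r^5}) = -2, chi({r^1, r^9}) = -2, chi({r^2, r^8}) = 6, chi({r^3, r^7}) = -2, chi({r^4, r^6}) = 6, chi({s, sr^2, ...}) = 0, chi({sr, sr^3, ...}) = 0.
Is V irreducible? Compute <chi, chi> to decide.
Not irreducible (reducible): <chi, chi> = 10 > 1.

Working: <chi, chi> = (1/|G|) sum_C |C| * |chi(C)|^2 = (1/20)[1*|6|^2 + 1*|-2|^2 + 2*|-2|^2 + 2*|6|^2 + 2*|-2|^2 + 2*|6|^2 + 5*|0|^2 + 5*|0|^2]
  = (1/20)[(36) + (4) + (8) + (72) + (8) + (72) + (0) + (0)] = 200/20 = 10.
A character is irreducible iff <chi, chi> = 1, so this representation is reducible.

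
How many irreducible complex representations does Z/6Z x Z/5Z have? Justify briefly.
30

Working: The number of irreducible complex representations of a finite group equals its number of conjugacy classes. Z/6Z x Z/5Z is abelian of order 30, so every element is its own conjugacy class: 30 classes, so Z/6Z x Z/5Z (order 30) has exactly 30 irreducible complex representations.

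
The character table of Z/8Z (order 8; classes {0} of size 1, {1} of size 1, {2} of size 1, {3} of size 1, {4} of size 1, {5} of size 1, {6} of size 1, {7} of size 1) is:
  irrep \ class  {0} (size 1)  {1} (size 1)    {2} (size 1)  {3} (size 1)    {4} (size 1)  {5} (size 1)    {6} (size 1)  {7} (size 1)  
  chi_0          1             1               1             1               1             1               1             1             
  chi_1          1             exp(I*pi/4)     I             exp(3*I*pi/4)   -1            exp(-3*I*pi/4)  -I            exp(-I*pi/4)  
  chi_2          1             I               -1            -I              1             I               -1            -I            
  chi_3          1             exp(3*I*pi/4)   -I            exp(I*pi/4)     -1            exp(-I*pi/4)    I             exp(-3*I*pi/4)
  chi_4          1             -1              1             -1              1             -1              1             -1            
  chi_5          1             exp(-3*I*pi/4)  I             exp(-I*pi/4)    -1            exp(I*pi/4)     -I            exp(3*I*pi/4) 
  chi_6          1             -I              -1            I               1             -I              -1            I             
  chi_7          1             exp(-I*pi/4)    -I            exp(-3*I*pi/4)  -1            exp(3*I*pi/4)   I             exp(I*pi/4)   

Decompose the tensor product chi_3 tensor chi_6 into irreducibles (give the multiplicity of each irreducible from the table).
chi_3 tensor chi_6 = chi_1 (all other irreducibles have multiplicity 0).

Derivation: The character of a tensor product is the pointwise product (chi_3 * chi_6)(C) = chi_3(C) * chi_6(C):
  {0}: (1)*(1), {1}: (exp(3*I*pi/4))*(-I), {2}: (-I)*(-1), {3}: (exp(I*pi/4))*(I), {4}: (-1)*(1), {5}: (exp(-I*pi/4))*(-I), {6}: (I)*(-1), {7}: (exp(-3*I*pi/4))*(I)
so (chi_3 * chi_6) takes values
  {0} -> 1, {1} -> -exp(-3*I*pi/4), {2} -> I, {3} -> exp(3*I*pi/4), {4} -> -1, {5} -> -exp(I*pi/4), {6} -> -I, {7} -> exp(-I*pi/4).
Now take the inner product of this character with each irreducible chi from the table, <chi_3*chi_6, chi> = (1/8) sum_C |C| (chi_3*chi_6)(C) conj(chi(C)):
  <chi_3*chi_6, chi_0> = (1/8)[1*(1)*conj(1) + 1*(-exp(-3*I*pi/4))*conj(1) + 1*(I)*conj(1) + 1*(exp(3*I*pi/4))*conj(1) + 1*(-1)*conj(1) + 1*(-exp(I*pi/4))*conj(1) + 1*(-I)*conj(1) + 1*(exp(-I*pi/4))*conj(1)]
      = (1/8)[(1) + (-exp(-3*I*pi/4)) + (I) + (exp(3*I*pi/4)) + (-1) + (-exp(I*pi/4)) + (-I) + (exp(-I*pi/4))] = 0/8 = 0
  <chi_3*chi_6, chi_1> = (1/8)[1*(1)*conj(1) + 1*(-exp(-3*I*pi/4))*conj(exp(I*pi/4)) + 1*(I)*conj(I) + 1*(exp(3*I*pi/4))*conj(exp(3*I*pi/4)) + 1*(-1)*conj(-1) + 1*(-exp(I*pi/4))*conj(exp(-3*I*pi/4)) + 1*(-I)*conj(-I) + 1*(exp(-I*pi/4))*conj(exp(-I*pi/4))]
      = (1/8)[(1) + (1) + (1) + (1) + (1) + (1) + (1) + (1)] = 8/8 = 1
  <chi_3*chi_6, chi_2> = (1/8)[1*(1)*conj(1) + 1*(-exp(-3*I*pi/4))*conj(I) + 1*(I)*conj(-1) + 1*(exp(3*I*pi/4))*conj(-I) + 1*(-1)*conj(1) + 1*(-exp(I*pi/4))*conj(I) + 1*(-I)*conj(-1) + 1*(exp(-I*pi/4))*conj(-I)]
      = (1/8)[(1) + (exp(-I*pi/4)) + (-I) + (exp(-3*I*pi/4)) + (-1) + (exp(3*I*pi/4)) + (I) + (exp(I*pi/4))] = 0/8 = 0
  <chi_3*chi_6, chi_3> = (1/8)[1*(1)*conj(1) + 1*(-exp(-3*I*pi/4))*conj(exp(3*I*pi/4)) + 1*(I)*conj(-I) + 1*(exp(3*I*pi/4))*conj(exp(I*pi/4)) + 1*(-1)*conj(-1) + 1*(-exp(I*pi/4))*conj(exp(-I*pi/4)) + 1*(-I)*conj(I) + 1*(exp(-I*pi/4))*conj(exp(-3*I*pi/4))]
      = (1/8)[(1) + (-I) + (-1) + (I) + (1) + (-I) + (-1) + (I)] = 0/8 = 0
  <chi_3*chi_6, chi_4> = (1/8)[1*(1)*conj(1) + 1*(-exp(-3*I*pi/4))*conj(-1) + 1*(I)*conj(1) + 1*(exp(3*I*pi/4))*conj(-1) + 1*(-1)*conj(1) + 1*(-exp(I*pi/4))*conj(-1) + 1*(-I)*conj(1) + 1*(exp(-I*pi/4))*conj(-1)]
      = (1/8)[(1) + (exp(-3*I*pi/4)) + (I) + (-exp(3*I*pi/4)) + (-1) + (exp(I*pi/4)) + (-I) + (-exp(-I*pi/4))] = 0/8 = 0
  <chi_3*chi_6, chi_5> = (1/8)[1*(1)*conj(1) + 1*(-exp(-3*I*pi/4))*conj(exp(-3*I*pi/4)) + 1*(I)*conj(I) + 1*(exp(3*I*pi/4))*conj(exp(-I*pi/4)) + 1*(-1)*conj(-1) + 1*(-exp(I*pi/4))*conj(exp(I*pi/4)) + 1*(-I)*conj(-I) + 1*(exp(-I*pi/4))*conj(exp(3*I*pi/4))]
      = (1/8)[(1) + (-1) + (1) + (-1) + (1) + (-1) + (1) + (-1)] = 0/8 = 0
  <chi_3*chi_6, chi_6> = (1/8)[1*(1)*conj(1) + 1*(-exp(-3*I*pi/4))*conj(-I) + 1*(I)*conj(-1) + 1*(exp(3*I*pi/4))*conj(I) + 1*(-1)*conj(1) + 1*(-exp(I*pi/4))*conj(-I) + 1*(-I)*conj(-1) + 1*(exp(-I*pi/4))*conj(I)]
      = (1/8)[(1) + (-exp(-I*pi/4)) + (-I) + (-exp(-3*I*pi/4)) + (-1) + (-exp(3*I*pi/4)) + (I) + (-exp(I*pi/4))] = 0/8 = 0
  <chi_3*chi_6, chi_7> = (1/8)[1*(1)*conj(1) + 1*(-exp(-3*I*pi/4))*conj(exp(-I*pi/4)) + 1*(I)*conj(-I) + 1*(exp(3*I*pi/4))*conj(exp(-3*I*pi/4)) + 1*(-1)*conj(-1) + 1*(-exp(I*pi/4))*conj(exp(3*I*pi/4)) + 1*(-I)*conj(I) + 1*(exp(-I*pi/4))*conj(exp(I*pi/4))]
      = (1/8)[(1) + (I) + (-1) + (-I) + (1) + (I) + (-1) + (-I)] = 0/8 = 0
(Exp terms are combined using exp(i*s)*conj(exp(i*t)) = exp(i*(s-t)), and sums of them are collapsed using the identity that for every m > 1 the m distinct m-th roots of unity sum to 0, e.g. 1 + exp(2*I*pi/3) + exp(-2*I*pi/3) = 0.)
Hence the multiplicities are chi_1: 1. Dimension check: dim(chi_3)*dim(chi_6) = 1*1 = 1 and sum (mult * dim) = 1*1 = 1.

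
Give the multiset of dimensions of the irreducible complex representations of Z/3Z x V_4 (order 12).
Dimensions: 1, 1, 1, 1, 1, 1, 1, 1, 1, 1, 1, 1

There are 12 irreducibles (= number of conjugacy classes). Their dimensions d_i satisfy sum d_i^2 = |G| = 12: 1 + 1 + 1 + 1 + 1 + 1 + 1 + 1 + 1 + 1 + 1 + 1 = 12. (For the product with Z/3Z: each of the 3 1-dim characters of Z/3Z tensors with each irrep of V_4, giving 3 copies of each V_4-dimension.)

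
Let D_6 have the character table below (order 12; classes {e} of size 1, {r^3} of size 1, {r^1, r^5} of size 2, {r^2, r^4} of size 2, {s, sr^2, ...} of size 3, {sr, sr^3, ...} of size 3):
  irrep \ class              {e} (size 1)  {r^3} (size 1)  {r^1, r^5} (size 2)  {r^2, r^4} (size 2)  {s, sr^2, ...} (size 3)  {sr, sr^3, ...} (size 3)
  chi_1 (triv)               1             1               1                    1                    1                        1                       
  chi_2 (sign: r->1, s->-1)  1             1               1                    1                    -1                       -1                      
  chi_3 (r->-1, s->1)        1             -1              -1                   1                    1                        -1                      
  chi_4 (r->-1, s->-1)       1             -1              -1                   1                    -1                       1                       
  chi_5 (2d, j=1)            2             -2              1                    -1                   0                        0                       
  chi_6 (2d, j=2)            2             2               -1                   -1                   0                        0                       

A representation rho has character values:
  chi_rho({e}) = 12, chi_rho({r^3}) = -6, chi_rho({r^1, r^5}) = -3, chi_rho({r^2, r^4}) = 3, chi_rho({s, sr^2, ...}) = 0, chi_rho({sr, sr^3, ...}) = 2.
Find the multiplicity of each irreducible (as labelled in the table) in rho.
Multiplicities: chi_1: 1, chi_2: 0, chi_3: 2, chi_4: 3, chi_5: 2, chi_6: 1.

Proof sketch: Use <chi_rho, chi> = (1/|G|) sum_C |C| * chi_rho(C) * conj(chi(C)) with |G| = 12 for each irreducible chi in the table:
  <chi_rho, chi_1> = (1/12)[1*(12)*conj(1) + 1*(-6)*conj(1) + 2*(-3)*conj(1) + 2*(3)*conj(1) + 3*(0)*conj(1) + 3*(2)*conj(1)]
      = (1/12)[(12) + (-6) + (-6) + (6) + (0) + (6)] = 12/12 = 1
  <chi_rho, chi_2> = (1/12)[1*(12)*conj(1) + 1*(-6)*conj(1) + 2*(-3)*conj(1) + 2*(3)*conj(1) + 3*(0)*conj(-1) + 3*(2)*conj(-1)]
      = (1/12)[(12) + (-6) + (-6) + (6) + (0) + (-6)] = 0/12 = 0
  <chi_rho, chi_3> = (1/12)[1*(12)*conj(1) + 1*(-6)*conj(-1) + 2*(-3)*conj(-1) + 2*(3)*conj(1) + 3*(0)*conj(1) + 3*(2)*conj(-1)]
      = (1/12)[(12) + (6) + (6) + (6) + (0) + (-6)] = 24/12 = 2
  <chi_rho, chi_4> = (1/12)[1*(12)*conj(1) + 1*(-6)*conj(-1) + 2*(-3)*conj(-1) + 2*(3)*conj(1) + 3*(0)*conj(-1) + 3*(2)*conj(1)]
      = (1/12)[(12) + (6) + (6) + (6) + (0) + (6)] = 36/12 = 3
  <chi_rho, chi_5> = (1/12)[1*(12)*conj(2) + 1*(-6)*conj(-2) + 2*(-3)*conj(1) + 2*(3)*conj(-1) + 3*(0)*conj(0) + 3*(2)*conj(0)]
      = (1/12)[(24) + (12) + (-6) + (-6) + (0) + (0)] = 24/12 = 2
  <chi_rho, chi_6> = (1/12)[1*(12)*conj(2) + 1*(-6)*conj(2) + 2*(-3)*conj(-1) + 2*(3)*conj(-1) + 3*(0)*conj(0) + 3*(2)*conj(0)]
      = (1/12)[(24) + (-12) + (6) + (-6) + (0) + (0)] = 12/12 = 1
Dimension check: dim(rho) = sum (mult * dim) = 1*1 + 0*1 + 2*1 + 3*1 + 2*2 + 1*2 = 12 = chi_rho(e) = 12.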